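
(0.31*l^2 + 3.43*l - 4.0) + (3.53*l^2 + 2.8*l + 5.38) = 3.84*l^2 + 6.23*l + 1.38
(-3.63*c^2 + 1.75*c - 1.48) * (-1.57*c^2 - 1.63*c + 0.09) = 5.6991*c^4 + 3.1694*c^3 - 0.8556*c^2 + 2.5699*c - 0.1332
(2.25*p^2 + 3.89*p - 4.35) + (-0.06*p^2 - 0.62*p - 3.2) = 2.19*p^2 + 3.27*p - 7.55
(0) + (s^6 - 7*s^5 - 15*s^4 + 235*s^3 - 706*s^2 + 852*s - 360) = s^6 - 7*s^5 - 15*s^4 + 235*s^3 - 706*s^2 + 852*s - 360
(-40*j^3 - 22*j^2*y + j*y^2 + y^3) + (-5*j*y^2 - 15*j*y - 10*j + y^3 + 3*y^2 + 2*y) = -40*j^3 - 22*j^2*y - 4*j*y^2 - 15*j*y - 10*j + 2*y^3 + 3*y^2 + 2*y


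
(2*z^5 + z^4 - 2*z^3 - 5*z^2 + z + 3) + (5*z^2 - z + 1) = 2*z^5 + z^4 - 2*z^3 + 4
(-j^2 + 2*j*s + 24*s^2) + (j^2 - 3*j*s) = -j*s + 24*s^2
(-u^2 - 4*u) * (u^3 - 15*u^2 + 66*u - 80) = -u^5 + 11*u^4 - 6*u^3 - 184*u^2 + 320*u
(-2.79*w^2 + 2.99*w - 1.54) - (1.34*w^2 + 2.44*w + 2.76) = -4.13*w^2 + 0.55*w - 4.3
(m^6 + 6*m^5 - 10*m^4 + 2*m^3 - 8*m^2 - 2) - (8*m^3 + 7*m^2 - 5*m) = m^6 + 6*m^5 - 10*m^4 - 6*m^3 - 15*m^2 + 5*m - 2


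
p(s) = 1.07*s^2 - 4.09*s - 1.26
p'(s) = 2.14*s - 4.09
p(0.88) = -4.03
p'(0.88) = -2.21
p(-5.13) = 47.88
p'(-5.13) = -15.07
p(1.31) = -4.78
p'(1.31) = -1.29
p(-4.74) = 42.17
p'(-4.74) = -14.23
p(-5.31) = 50.63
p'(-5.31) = -15.45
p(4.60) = 2.57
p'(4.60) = 5.75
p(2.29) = -5.01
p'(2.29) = 0.81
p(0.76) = -3.75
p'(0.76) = -2.46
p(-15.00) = 300.84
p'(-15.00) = -36.19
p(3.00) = -3.90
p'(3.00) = 2.33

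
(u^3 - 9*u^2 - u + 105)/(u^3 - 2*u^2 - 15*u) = (u - 7)/u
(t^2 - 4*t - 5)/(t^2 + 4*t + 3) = (t - 5)/(t + 3)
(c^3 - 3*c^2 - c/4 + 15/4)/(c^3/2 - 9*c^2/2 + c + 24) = (4*c^3 - 12*c^2 - c + 15)/(2*(c^3 - 9*c^2 + 2*c + 48))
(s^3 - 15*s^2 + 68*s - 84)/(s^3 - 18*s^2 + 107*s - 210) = (s - 2)/(s - 5)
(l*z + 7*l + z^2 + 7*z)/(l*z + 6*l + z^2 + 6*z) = (z + 7)/(z + 6)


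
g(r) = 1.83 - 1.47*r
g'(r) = -1.47000000000000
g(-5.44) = 9.83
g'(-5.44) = -1.47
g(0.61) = 0.93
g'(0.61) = -1.47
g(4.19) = -4.33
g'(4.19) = -1.47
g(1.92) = -0.99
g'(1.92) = -1.47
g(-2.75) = 5.87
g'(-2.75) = -1.47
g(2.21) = -1.42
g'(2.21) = -1.47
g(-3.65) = 7.20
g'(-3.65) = -1.47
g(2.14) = -1.32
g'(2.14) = -1.47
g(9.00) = -11.40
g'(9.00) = -1.47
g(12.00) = -15.81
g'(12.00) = -1.47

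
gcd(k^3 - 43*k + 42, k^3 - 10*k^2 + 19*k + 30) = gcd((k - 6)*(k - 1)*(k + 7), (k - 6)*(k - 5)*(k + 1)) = k - 6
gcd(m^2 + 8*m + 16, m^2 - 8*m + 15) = 1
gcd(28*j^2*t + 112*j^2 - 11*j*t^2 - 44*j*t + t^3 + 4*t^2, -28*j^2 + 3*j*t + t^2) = -4*j + t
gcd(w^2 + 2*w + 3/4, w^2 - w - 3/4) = w + 1/2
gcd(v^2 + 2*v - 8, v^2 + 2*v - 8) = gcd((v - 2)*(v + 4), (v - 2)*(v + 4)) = v^2 + 2*v - 8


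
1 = 1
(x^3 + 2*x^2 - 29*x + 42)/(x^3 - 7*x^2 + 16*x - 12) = (x + 7)/(x - 2)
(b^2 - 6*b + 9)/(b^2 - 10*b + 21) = (b - 3)/(b - 7)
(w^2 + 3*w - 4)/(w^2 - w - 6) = (-w^2 - 3*w + 4)/(-w^2 + w + 6)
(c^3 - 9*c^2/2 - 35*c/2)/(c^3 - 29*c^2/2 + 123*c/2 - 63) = c*(2*c + 5)/(2*c^2 - 15*c + 18)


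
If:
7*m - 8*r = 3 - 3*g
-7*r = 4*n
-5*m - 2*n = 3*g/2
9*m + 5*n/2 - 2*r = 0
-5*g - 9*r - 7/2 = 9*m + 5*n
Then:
No Solution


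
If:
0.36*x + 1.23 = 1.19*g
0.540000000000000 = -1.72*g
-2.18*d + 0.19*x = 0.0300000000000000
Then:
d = -0.40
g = -0.31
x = -4.45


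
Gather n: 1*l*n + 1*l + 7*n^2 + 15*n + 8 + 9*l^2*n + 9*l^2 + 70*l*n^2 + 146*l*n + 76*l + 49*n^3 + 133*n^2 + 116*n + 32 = 9*l^2 + 77*l + 49*n^3 + n^2*(70*l + 140) + n*(9*l^2 + 147*l + 131) + 40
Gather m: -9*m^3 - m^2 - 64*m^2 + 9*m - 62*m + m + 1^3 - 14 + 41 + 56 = -9*m^3 - 65*m^2 - 52*m + 84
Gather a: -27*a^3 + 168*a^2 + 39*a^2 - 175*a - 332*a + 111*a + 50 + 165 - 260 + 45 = -27*a^3 + 207*a^2 - 396*a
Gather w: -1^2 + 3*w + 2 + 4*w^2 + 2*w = 4*w^2 + 5*w + 1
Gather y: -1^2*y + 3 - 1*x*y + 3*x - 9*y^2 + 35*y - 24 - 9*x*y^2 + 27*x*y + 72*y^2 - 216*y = 3*x + y^2*(63 - 9*x) + y*(26*x - 182) - 21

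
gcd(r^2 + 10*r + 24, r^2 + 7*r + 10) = 1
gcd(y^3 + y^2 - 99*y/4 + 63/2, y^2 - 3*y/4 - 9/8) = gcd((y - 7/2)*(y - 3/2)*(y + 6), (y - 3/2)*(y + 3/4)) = y - 3/2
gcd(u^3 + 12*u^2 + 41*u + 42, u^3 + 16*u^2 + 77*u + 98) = u^2 + 9*u + 14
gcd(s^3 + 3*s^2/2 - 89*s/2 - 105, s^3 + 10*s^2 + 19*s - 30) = s + 6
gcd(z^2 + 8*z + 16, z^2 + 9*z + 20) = z + 4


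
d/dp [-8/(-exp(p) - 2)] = -8*exp(p)/(exp(p) + 2)^2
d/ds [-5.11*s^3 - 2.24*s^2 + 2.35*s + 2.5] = -15.33*s^2 - 4.48*s + 2.35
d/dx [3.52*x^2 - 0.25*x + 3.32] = 7.04*x - 0.25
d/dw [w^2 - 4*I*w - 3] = 2*w - 4*I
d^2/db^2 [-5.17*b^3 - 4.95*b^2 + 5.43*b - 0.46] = -31.02*b - 9.9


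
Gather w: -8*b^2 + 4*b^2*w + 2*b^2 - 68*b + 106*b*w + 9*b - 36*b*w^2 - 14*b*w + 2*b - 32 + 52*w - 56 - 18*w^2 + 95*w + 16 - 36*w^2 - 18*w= -6*b^2 - 57*b + w^2*(-36*b - 54) + w*(4*b^2 + 92*b + 129) - 72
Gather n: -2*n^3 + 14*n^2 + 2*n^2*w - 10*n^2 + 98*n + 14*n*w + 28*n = -2*n^3 + n^2*(2*w + 4) + n*(14*w + 126)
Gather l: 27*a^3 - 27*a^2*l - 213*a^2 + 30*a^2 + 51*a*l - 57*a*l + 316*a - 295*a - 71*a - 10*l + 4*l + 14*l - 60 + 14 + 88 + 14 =27*a^3 - 183*a^2 - 50*a + l*(-27*a^2 - 6*a + 8) + 56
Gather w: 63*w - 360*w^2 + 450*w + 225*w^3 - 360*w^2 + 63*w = 225*w^3 - 720*w^2 + 576*w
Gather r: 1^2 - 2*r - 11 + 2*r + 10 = 0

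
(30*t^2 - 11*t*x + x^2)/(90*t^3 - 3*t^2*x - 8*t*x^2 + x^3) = 1/(3*t + x)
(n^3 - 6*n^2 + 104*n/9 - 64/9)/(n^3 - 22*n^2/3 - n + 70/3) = (9*n^2 - 36*n + 32)/(3*(3*n^2 - 16*n - 35))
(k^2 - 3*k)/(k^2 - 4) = k*(k - 3)/(k^2 - 4)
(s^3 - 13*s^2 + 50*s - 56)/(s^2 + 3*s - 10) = (s^2 - 11*s + 28)/(s + 5)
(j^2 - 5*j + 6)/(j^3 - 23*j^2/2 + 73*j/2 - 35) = 2*(j - 3)/(2*j^2 - 19*j + 35)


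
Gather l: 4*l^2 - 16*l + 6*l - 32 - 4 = 4*l^2 - 10*l - 36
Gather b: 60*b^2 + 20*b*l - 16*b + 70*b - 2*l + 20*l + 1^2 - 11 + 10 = 60*b^2 + b*(20*l + 54) + 18*l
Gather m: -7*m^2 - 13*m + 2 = -7*m^2 - 13*m + 2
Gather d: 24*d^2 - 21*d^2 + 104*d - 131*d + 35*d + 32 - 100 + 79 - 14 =3*d^2 + 8*d - 3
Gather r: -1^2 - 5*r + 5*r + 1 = 0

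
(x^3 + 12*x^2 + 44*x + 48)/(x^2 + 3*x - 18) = (x^2 + 6*x + 8)/(x - 3)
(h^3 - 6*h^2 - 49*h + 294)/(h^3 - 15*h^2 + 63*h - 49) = (h^2 + h - 42)/(h^2 - 8*h + 7)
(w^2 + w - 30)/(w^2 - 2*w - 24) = (-w^2 - w + 30)/(-w^2 + 2*w + 24)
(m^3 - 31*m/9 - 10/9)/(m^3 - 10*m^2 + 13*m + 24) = (9*m^3 - 31*m - 10)/(9*(m^3 - 10*m^2 + 13*m + 24))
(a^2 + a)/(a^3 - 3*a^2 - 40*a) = (a + 1)/(a^2 - 3*a - 40)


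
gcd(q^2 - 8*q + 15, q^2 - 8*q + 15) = q^2 - 8*q + 15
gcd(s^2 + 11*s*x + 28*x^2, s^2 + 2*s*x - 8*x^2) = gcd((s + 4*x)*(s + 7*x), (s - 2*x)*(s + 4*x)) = s + 4*x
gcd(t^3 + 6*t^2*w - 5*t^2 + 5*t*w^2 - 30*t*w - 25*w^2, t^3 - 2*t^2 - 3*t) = 1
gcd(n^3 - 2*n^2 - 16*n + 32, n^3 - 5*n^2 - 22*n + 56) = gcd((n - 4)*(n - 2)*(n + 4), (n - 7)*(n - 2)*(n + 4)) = n^2 + 2*n - 8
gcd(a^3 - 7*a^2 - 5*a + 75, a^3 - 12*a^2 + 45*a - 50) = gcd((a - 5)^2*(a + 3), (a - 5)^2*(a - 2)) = a^2 - 10*a + 25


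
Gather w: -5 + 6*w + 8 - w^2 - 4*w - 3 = -w^2 + 2*w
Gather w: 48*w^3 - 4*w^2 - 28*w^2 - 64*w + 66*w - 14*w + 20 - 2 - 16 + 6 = 48*w^3 - 32*w^2 - 12*w + 8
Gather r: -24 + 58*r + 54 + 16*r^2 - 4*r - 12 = 16*r^2 + 54*r + 18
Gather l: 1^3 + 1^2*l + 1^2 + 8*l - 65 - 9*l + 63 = 0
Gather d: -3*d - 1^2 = -3*d - 1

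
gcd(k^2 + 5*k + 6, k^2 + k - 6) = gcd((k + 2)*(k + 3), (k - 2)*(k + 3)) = k + 3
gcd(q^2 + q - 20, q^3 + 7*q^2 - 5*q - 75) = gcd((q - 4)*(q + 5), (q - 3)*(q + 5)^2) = q + 5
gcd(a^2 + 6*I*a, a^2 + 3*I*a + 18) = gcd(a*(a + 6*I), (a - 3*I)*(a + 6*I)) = a + 6*I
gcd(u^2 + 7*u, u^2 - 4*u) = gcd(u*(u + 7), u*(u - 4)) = u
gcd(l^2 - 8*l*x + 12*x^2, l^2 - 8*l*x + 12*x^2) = l^2 - 8*l*x + 12*x^2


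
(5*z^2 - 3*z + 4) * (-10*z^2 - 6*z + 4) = -50*z^4 - 2*z^2 - 36*z + 16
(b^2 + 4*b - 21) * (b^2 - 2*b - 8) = b^4 + 2*b^3 - 37*b^2 + 10*b + 168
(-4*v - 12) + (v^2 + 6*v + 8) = v^2 + 2*v - 4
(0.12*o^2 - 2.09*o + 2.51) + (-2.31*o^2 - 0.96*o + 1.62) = -2.19*o^2 - 3.05*o + 4.13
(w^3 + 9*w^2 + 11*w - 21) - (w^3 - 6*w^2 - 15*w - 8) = 15*w^2 + 26*w - 13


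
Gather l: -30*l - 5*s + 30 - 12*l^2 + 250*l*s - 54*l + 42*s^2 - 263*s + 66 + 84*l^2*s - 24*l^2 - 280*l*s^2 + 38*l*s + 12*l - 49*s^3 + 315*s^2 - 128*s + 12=l^2*(84*s - 36) + l*(-280*s^2 + 288*s - 72) - 49*s^3 + 357*s^2 - 396*s + 108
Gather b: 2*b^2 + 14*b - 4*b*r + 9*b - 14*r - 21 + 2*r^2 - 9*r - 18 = 2*b^2 + b*(23 - 4*r) + 2*r^2 - 23*r - 39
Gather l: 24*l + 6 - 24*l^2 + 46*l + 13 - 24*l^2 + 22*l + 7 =-48*l^2 + 92*l + 26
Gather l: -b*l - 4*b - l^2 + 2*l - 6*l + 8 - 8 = -4*b - l^2 + l*(-b - 4)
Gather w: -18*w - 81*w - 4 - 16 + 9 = -99*w - 11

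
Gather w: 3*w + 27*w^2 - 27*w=27*w^2 - 24*w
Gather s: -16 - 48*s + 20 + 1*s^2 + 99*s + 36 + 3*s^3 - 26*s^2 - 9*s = 3*s^3 - 25*s^2 + 42*s + 40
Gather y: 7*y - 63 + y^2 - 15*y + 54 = y^2 - 8*y - 9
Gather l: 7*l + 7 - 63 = 7*l - 56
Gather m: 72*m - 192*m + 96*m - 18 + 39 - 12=9 - 24*m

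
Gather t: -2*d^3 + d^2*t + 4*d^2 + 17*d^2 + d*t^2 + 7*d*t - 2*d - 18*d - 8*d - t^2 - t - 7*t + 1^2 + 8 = -2*d^3 + 21*d^2 - 28*d + t^2*(d - 1) + t*(d^2 + 7*d - 8) + 9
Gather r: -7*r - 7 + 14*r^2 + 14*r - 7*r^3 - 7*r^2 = -7*r^3 + 7*r^2 + 7*r - 7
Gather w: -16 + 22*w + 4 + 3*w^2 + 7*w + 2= 3*w^2 + 29*w - 10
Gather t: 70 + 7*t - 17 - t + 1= 6*t + 54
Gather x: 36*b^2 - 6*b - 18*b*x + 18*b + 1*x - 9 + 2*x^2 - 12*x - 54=36*b^2 + 12*b + 2*x^2 + x*(-18*b - 11) - 63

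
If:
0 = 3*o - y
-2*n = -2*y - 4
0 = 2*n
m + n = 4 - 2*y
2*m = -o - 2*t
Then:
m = 8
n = 0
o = -2/3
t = -23/3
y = -2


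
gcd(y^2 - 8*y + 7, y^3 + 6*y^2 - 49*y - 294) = y - 7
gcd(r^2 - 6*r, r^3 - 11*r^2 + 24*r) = r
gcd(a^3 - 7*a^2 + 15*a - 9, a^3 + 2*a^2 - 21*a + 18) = a^2 - 4*a + 3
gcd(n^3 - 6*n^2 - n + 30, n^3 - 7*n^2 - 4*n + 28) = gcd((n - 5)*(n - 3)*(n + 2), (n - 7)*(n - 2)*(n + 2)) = n + 2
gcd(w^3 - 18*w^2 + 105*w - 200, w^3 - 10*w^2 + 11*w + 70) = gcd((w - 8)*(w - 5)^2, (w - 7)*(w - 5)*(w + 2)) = w - 5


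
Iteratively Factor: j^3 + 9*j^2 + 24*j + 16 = (j + 4)*(j^2 + 5*j + 4) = (j + 4)^2*(j + 1)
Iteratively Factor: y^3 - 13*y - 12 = (y - 4)*(y^2 + 4*y + 3) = (y - 4)*(y + 1)*(y + 3)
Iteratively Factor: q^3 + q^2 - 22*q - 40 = (q + 4)*(q^2 - 3*q - 10) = (q - 5)*(q + 4)*(q + 2)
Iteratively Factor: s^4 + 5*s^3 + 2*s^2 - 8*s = (s)*(s^3 + 5*s^2 + 2*s - 8) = s*(s - 1)*(s^2 + 6*s + 8) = s*(s - 1)*(s + 2)*(s + 4)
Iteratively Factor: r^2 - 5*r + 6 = (r - 3)*(r - 2)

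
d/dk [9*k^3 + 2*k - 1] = 27*k^2 + 2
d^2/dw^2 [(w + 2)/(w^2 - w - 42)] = 2*((-3*w - 1)*(-w^2 + w + 42) - (w + 2)*(2*w - 1)^2)/(-w^2 + w + 42)^3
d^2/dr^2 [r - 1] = 0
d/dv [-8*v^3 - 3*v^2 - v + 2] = -24*v^2 - 6*v - 1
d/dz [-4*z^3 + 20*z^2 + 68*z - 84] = -12*z^2 + 40*z + 68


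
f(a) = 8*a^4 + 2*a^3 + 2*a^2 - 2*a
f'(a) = 32*a^3 + 6*a^2 + 4*a - 2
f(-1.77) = 77.24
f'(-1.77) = -167.73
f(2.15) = 195.76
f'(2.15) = 352.36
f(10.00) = 82180.00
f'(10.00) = 32638.00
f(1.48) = 46.29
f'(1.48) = 120.80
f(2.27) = 241.58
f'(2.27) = 412.30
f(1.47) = 45.09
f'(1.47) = 118.49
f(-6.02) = 10155.12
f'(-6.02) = -6789.99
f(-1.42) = 33.67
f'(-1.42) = -87.21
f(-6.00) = 10020.00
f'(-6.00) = -6722.00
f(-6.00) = 10020.00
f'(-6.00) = -6722.00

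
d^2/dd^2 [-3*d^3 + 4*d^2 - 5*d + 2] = 8 - 18*d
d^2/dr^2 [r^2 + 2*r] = 2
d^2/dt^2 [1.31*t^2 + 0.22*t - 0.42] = 2.62000000000000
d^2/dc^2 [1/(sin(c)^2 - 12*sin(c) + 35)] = 2*(-2*sin(c)^4 + 18*sin(c)^3 + sin(c)^2 - 246*sin(c) + 109)/(sin(c)^2 - 12*sin(c) + 35)^3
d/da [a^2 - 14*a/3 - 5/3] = 2*a - 14/3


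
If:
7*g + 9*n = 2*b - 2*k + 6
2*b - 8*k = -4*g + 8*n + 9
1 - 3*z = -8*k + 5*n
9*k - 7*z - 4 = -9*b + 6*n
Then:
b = 626*z/1573 + 1773/3146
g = 829*z/4719 + 5947/4719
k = 1429*z/4719 - 2011/9438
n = -545*z/4719 - 665/4719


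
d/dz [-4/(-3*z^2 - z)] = 4*(-6*z - 1)/(z^2*(3*z + 1)^2)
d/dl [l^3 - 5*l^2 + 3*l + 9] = 3*l^2 - 10*l + 3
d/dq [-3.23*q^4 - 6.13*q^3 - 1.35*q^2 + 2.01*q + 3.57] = -12.92*q^3 - 18.39*q^2 - 2.7*q + 2.01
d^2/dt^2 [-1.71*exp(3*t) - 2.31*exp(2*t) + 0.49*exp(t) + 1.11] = (-15.39*exp(2*t) - 9.24*exp(t) + 0.49)*exp(t)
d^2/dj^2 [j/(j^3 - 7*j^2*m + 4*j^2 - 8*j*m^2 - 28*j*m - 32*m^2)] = 2*(-j*(-3*j^2 + 14*j*m - 8*j + 8*m^2 + 28*m)^2 + (-3*j^2 + 14*j*m - j*(3*j - 7*m + 4) - 8*j + 8*m^2 + 28*m)*(-j^3 + 7*j^2*m - 4*j^2 + 8*j*m^2 + 28*j*m + 32*m^2))/(-j^3 + 7*j^2*m - 4*j^2 + 8*j*m^2 + 28*j*m + 32*m^2)^3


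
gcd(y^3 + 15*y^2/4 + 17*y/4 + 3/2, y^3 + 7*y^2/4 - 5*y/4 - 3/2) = y^2 + 11*y/4 + 3/2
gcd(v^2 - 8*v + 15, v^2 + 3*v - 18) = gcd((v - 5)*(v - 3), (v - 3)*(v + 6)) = v - 3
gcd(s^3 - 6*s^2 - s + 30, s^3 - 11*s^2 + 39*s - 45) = s^2 - 8*s + 15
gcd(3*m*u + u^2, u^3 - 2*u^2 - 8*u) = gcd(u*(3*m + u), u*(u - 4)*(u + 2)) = u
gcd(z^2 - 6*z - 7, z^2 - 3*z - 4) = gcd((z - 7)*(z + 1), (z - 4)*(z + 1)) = z + 1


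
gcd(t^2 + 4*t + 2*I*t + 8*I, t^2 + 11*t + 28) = t + 4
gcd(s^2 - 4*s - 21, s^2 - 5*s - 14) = s - 7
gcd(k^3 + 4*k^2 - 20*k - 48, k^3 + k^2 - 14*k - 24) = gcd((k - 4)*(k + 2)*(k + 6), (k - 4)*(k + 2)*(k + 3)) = k^2 - 2*k - 8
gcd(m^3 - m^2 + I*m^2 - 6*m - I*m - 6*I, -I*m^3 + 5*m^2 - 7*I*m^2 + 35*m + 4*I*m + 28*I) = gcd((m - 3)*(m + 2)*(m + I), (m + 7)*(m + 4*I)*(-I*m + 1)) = m + I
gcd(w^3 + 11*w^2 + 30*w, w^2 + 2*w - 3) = 1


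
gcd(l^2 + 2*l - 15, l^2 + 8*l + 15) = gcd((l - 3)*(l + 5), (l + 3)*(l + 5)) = l + 5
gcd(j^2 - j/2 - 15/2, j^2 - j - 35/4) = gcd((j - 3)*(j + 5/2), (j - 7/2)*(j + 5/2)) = j + 5/2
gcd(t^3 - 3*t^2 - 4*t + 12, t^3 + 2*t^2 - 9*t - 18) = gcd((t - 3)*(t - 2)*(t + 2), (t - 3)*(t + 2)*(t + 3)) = t^2 - t - 6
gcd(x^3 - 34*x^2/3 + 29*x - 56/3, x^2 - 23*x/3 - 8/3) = x - 8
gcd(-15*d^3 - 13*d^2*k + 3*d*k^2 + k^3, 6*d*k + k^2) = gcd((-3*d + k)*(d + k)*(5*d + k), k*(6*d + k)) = 1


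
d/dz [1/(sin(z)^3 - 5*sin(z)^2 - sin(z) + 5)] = (-3*sin(z)^2 + 10*sin(z) + 1)/((sin(z) - 5)^2*cos(z)^3)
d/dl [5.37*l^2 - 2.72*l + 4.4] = 10.74*l - 2.72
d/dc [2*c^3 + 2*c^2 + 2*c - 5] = 6*c^2 + 4*c + 2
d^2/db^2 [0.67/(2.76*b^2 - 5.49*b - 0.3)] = (10.207584*b^2 - 20.304216*b - 0.67*(5.52*b - 5.49)*(11.04*b - 10.98) - 1.10952)/(-2.76*b^2 + 5.49*b + 0.3)^3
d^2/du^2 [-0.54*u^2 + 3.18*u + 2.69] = -1.08000000000000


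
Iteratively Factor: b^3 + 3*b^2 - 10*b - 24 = (b + 2)*(b^2 + b - 12) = (b - 3)*(b + 2)*(b + 4)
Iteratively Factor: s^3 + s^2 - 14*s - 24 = (s + 2)*(s^2 - s - 12) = (s + 2)*(s + 3)*(s - 4)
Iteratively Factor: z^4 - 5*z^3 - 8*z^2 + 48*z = (z + 3)*(z^3 - 8*z^2 + 16*z) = z*(z + 3)*(z^2 - 8*z + 16) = z*(z - 4)*(z + 3)*(z - 4)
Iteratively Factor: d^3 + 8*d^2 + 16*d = (d + 4)*(d^2 + 4*d) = (d + 4)^2*(d)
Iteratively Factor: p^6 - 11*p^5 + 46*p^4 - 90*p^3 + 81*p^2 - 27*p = (p - 1)*(p^5 - 10*p^4 + 36*p^3 - 54*p^2 + 27*p) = p*(p - 1)*(p^4 - 10*p^3 + 36*p^2 - 54*p + 27) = p*(p - 3)*(p - 1)*(p^3 - 7*p^2 + 15*p - 9) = p*(p - 3)*(p - 1)^2*(p^2 - 6*p + 9) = p*(p - 3)^2*(p - 1)^2*(p - 3)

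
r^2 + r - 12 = (r - 3)*(r + 4)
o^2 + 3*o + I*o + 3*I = (o + 3)*(o + I)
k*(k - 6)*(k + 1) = k^3 - 5*k^2 - 6*k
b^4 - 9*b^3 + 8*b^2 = b^2*(b - 8)*(b - 1)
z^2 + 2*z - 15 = (z - 3)*(z + 5)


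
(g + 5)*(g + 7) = g^2 + 12*g + 35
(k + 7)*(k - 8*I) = k^2 + 7*k - 8*I*k - 56*I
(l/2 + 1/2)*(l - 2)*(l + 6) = l^3/2 + 5*l^2/2 - 4*l - 6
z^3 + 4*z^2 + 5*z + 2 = (z + 1)^2*(z + 2)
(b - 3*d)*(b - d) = b^2 - 4*b*d + 3*d^2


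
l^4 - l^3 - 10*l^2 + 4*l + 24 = (l - 3)*(l - 2)*(l + 2)^2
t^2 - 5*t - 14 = (t - 7)*(t + 2)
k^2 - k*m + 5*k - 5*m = (k + 5)*(k - m)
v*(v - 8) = v^2 - 8*v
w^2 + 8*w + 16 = (w + 4)^2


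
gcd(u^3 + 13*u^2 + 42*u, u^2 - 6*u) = u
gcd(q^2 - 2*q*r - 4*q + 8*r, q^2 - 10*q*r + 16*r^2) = q - 2*r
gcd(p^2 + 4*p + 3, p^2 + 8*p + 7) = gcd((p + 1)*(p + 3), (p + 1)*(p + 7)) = p + 1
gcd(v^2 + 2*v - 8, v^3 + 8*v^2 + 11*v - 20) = v + 4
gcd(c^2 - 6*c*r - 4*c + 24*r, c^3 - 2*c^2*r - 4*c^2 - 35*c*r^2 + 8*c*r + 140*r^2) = c - 4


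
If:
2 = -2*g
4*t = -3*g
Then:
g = -1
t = 3/4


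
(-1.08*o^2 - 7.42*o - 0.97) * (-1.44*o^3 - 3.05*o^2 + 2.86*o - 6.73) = 1.5552*o^5 + 13.9788*o^4 + 20.939*o^3 - 10.9943*o^2 + 47.1624*o + 6.5281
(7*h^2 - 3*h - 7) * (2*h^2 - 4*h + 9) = 14*h^4 - 34*h^3 + 61*h^2 + h - 63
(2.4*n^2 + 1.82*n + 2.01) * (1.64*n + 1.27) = 3.936*n^3 + 6.0328*n^2 + 5.6078*n + 2.5527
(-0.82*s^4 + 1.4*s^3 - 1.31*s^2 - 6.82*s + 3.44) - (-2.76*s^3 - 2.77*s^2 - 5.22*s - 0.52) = -0.82*s^4 + 4.16*s^3 + 1.46*s^2 - 1.6*s + 3.96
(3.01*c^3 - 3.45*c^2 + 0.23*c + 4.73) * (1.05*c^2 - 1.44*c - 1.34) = 3.1605*c^5 - 7.9569*c^4 + 1.1761*c^3 + 9.2583*c^2 - 7.1194*c - 6.3382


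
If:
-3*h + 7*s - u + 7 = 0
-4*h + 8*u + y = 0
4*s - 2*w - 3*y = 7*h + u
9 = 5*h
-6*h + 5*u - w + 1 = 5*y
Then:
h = 9/5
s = -83/775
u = 659/775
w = -1168/155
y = 308/775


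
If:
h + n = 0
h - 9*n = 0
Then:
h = 0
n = 0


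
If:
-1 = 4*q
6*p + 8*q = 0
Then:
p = 1/3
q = -1/4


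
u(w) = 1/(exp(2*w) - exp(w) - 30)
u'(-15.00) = 0.00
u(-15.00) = -0.03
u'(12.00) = 0.00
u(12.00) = 0.00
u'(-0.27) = -0.00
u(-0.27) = -0.03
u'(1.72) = -2.94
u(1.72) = -0.23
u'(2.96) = -0.01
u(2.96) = 0.00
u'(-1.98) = 0.00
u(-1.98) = -0.03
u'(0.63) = -0.01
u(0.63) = -0.04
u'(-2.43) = 0.00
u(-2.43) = -0.03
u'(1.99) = -0.38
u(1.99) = 0.06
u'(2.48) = -0.03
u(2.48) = 0.01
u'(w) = (-2*exp(2*w) + exp(w))/(exp(2*w) - exp(w) - 30)^2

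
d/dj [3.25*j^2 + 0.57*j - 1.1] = 6.5*j + 0.57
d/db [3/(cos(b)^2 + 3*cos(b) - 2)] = 3*(2*cos(b) + 3)*sin(b)/(cos(b)^2 + 3*cos(b) - 2)^2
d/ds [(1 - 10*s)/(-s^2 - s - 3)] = (10*s^2 + 10*s - (2*s + 1)*(10*s - 1) + 30)/(s^2 + s + 3)^2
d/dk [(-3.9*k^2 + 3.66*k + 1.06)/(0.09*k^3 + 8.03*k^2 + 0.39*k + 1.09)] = (0.351*k^4 - 0.658799999999999*k^3 - 31.197*k^2 - 25.5256*k + 3.576)/(0.0081*k^6 + 1.4454*k^5 + 64.5511*k^4 + 6.4596*k^3 + 17.6575*k^2 + 0.8502*k + 1.1881)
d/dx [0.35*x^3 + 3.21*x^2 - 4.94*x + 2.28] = 1.05*x^2 + 6.42*x - 4.94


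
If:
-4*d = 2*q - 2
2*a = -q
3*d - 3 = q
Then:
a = 3/10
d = 4/5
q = -3/5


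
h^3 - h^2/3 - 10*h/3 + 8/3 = (h - 4/3)*(h - 1)*(h + 2)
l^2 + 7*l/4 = l*(l + 7/4)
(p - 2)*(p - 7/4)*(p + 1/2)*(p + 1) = p^4 - 9*p^3/4 - 13*p^2/8 + 27*p/8 + 7/4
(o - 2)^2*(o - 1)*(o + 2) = o^4 - 3*o^3 - 2*o^2 + 12*o - 8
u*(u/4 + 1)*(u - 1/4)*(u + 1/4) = u^4/4 + u^3 - u^2/64 - u/16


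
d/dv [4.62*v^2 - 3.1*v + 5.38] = 9.24*v - 3.1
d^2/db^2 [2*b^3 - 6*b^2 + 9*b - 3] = 12*b - 12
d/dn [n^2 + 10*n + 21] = 2*n + 10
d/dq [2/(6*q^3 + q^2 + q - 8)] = 2*(-18*q^2 - 2*q - 1)/(6*q^3 + q^2 + q - 8)^2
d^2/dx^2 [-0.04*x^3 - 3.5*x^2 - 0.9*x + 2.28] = -0.24*x - 7.0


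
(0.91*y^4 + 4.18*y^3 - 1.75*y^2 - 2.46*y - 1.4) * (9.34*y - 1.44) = 8.4994*y^5 + 37.7308*y^4 - 22.3642*y^3 - 20.4564*y^2 - 9.5336*y + 2.016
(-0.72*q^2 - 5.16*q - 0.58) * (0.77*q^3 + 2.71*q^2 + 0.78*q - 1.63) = -0.5544*q^5 - 5.9244*q^4 - 14.9918*q^3 - 4.423*q^2 + 7.9584*q + 0.9454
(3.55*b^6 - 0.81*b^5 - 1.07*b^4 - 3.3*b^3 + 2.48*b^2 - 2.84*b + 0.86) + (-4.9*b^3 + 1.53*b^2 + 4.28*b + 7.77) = 3.55*b^6 - 0.81*b^5 - 1.07*b^4 - 8.2*b^3 + 4.01*b^2 + 1.44*b + 8.63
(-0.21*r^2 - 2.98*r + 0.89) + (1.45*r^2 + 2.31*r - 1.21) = 1.24*r^2 - 0.67*r - 0.32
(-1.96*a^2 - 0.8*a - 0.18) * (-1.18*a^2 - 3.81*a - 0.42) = 2.3128*a^4 + 8.4116*a^3 + 4.0836*a^2 + 1.0218*a + 0.0756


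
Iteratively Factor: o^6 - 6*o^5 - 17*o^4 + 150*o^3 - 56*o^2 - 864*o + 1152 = (o - 2)*(o^5 - 4*o^4 - 25*o^3 + 100*o^2 + 144*o - 576) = (o - 3)*(o - 2)*(o^4 - o^3 - 28*o^2 + 16*o + 192) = (o - 4)*(o - 3)*(o - 2)*(o^3 + 3*o^2 - 16*o - 48) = (o - 4)*(o - 3)*(o - 2)*(o + 3)*(o^2 - 16) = (o - 4)^2*(o - 3)*(o - 2)*(o + 3)*(o + 4)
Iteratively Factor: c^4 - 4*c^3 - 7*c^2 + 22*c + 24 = (c + 1)*(c^3 - 5*c^2 - 2*c + 24) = (c - 3)*(c + 1)*(c^2 - 2*c - 8) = (c - 3)*(c + 1)*(c + 2)*(c - 4)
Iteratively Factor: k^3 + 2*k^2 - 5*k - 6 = (k - 2)*(k^2 + 4*k + 3) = (k - 2)*(k + 3)*(k + 1)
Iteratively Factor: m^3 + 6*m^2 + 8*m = (m + 4)*(m^2 + 2*m) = m*(m + 4)*(m + 2)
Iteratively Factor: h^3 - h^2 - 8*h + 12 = (h - 2)*(h^2 + h - 6) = (h - 2)^2*(h + 3)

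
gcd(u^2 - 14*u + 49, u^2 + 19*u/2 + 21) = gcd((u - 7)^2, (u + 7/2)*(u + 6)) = 1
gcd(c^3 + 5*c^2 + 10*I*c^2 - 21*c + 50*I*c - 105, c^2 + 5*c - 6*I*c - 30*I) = c + 5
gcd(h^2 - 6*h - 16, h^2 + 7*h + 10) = h + 2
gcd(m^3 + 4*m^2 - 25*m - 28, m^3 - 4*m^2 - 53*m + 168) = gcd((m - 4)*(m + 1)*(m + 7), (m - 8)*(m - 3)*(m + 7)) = m + 7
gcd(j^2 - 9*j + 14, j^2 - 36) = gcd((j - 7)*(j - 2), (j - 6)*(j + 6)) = 1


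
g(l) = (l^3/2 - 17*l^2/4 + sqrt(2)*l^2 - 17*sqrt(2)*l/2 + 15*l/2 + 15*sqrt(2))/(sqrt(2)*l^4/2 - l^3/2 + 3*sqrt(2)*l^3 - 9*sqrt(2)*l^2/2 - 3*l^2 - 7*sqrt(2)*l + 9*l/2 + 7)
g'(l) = (3*l^2/2 - 17*l/2 + 2*sqrt(2)*l - 17*sqrt(2)/2 + 15/2)/(sqrt(2)*l^4/2 - l^3/2 + 3*sqrt(2)*l^3 - 9*sqrt(2)*l^2/2 - 3*l^2 - 7*sqrt(2)*l + 9*l/2 + 7) + (l^3/2 - 17*l^2/4 + sqrt(2)*l^2 - 17*sqrt(2)*l/2 + 15*l/2 + 15*sqrt(2))*(-2*sqrt(2)*l^3 - 9*sqrt(2)*l^2 + 3*l^2/2 + 6*l + 9*sqrt(2)*l - 9/2 + 7*sqrt(2))/(sqrt(2)*l^4/2 - l^3/2 + 3*sqrt(2)*l^3 - 9*sqrt(2)*l^2/2 - 3*l^2 - 7*sqrt(2)*l + 9*l/2 + 7)^2 = (-2*sqrt(2)*l^6 - 16*l^5 + 34*sqrt(2)*l^5 - 2*sqrt(2)*l^4 + 127*l^4 - 484*sqrt(2)*l^3 + 432*l^3 - 2773*l^2 + 520*sqrt(2)*l^2 + 832*sqrt(2)*l + 1684*l - 1016*sqrt(2) + 2100)/(2*(2*l^8 - 2*sqrt(2)*l^7 + 24*l^7 - 24*sqrt(2)*l^6 + 37*l^6 - 260*l^5 - 36*sqrt(2)*l^5 - 156*l^4 + 272*sqrt(2)*l^4 + 174*sqrt(2)*l^3 + 368*l^3 - 504*sqrt(2)*l^2 + 305*l^2 - 392*sqrt(2)*l + 252*l + 196))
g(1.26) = -2.22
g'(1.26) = 3.99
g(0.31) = 4.30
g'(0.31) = 8.16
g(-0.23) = 2.87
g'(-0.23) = -0.21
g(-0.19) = 2.87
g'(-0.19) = 0.10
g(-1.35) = -2.17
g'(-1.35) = -8.13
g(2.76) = -0.06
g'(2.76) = -0.09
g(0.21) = 3.67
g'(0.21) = 4.86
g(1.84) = -1.99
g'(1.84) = -6.69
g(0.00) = 3.03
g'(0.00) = 1.69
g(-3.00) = 0.04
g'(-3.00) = -0.22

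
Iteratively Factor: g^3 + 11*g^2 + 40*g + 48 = (g + 4)*(g^2 + 7*g + 12) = (g + 3)*(g + 4)*(g + 4)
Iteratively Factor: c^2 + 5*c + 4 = (c + 4)*(c + 1)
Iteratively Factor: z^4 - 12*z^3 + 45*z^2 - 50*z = (z - 5)*(z^3 - 7*z^2 + 10*z) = z*(z - 5)*(z^2 - 7*z + 10) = z*(z - 5)^2*(z - 2)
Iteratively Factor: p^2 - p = (p - 1)*(p)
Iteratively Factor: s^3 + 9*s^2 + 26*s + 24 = (s + 2)*(s^2 + 7*s + 12) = (s + 2)*(s + 3)*(s + 4)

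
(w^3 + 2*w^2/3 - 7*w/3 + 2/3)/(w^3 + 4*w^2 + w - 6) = (w - 1/3)/(w + 3)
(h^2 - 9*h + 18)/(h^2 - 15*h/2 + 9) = 2*(h - 3)/(2*h - 3)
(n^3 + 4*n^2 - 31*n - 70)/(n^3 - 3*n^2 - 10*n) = (n + 7)/n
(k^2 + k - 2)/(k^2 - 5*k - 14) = (k - 1)/(k - 7)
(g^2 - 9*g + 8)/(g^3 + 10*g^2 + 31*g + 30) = (g^2 - 9*g + 8)/(g^3 + 10*g^2 + 31*g + 30)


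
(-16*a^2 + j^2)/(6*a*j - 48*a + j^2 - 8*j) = (-16*a^2 + j^2)/(6*a*j - 48*a + j^2 - 8*j)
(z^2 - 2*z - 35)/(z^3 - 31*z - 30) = (z - 7)/(z^2 - 5*z - 6)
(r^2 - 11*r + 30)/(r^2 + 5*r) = (r^2 - 11*r + 30)/(r*(r + 5))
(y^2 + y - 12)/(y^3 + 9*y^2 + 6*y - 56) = (y - 3)/(y^2 + 5*y - 14)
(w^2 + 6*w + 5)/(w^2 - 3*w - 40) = (w + 1)/(w - 8)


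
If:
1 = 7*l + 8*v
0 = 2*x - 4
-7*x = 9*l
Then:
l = -14/9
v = 107/72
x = 2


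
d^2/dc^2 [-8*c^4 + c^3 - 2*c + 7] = 6*c*(1 - 16*c)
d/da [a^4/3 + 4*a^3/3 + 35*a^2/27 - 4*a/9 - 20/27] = 4*a^3/3 + 4*a^2 + 70*a/27 - 4/9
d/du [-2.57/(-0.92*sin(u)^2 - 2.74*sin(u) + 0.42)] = -(4.7288*sin(u) + 7.0418)*cos(u)/(0.92*sin(u)^2 + 2.74*sin(u) - 0.42)^2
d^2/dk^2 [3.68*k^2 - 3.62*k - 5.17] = 7.36000000000000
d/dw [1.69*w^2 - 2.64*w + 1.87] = 3.38*w - 2.64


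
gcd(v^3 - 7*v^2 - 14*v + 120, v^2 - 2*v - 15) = v - 5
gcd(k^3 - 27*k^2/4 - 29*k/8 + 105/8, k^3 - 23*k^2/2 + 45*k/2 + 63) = k^2 - 11*k/2 - 21/2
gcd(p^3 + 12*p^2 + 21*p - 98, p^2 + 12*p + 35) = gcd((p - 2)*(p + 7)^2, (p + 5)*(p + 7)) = p + 7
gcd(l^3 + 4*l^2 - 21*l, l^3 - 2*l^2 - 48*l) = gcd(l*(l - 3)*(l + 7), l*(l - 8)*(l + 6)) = l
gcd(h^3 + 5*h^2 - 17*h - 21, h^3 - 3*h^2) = h - 3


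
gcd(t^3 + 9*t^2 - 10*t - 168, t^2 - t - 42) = t + 6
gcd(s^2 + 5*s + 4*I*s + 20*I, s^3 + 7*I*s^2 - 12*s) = s + 4*I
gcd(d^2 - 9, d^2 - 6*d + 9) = d - 3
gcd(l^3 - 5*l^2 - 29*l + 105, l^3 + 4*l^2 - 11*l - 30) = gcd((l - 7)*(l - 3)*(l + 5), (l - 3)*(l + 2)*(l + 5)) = l^2 + 2*l - 15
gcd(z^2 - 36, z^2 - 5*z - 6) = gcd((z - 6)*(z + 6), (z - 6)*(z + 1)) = z - 6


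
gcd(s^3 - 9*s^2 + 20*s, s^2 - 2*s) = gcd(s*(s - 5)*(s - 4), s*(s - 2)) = s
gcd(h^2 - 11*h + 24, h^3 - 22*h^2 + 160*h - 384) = h - 8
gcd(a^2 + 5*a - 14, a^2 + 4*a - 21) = a + 7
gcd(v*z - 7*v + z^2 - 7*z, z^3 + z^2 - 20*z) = 1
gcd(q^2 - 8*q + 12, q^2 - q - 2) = q - 2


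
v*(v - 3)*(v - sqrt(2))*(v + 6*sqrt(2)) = v^4 - 3*v^3 + 5*sqrt(2)*v^3 - 15*sqrt(2)*v^2 - 12*v^2 + 36*v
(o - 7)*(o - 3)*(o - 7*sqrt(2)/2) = o^3 - 10*o^2 - 7*sqrt(2)*o^2/2 + 21*o + 35*sqrt(2)*o - 147*sqrt(2)/2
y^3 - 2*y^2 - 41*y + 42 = (y - 7)*(y - 1)*(y + 6)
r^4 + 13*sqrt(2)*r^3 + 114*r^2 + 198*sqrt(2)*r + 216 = (r + sqrt(2))*(r + 3*sqrt(2))^2*(r + 6*sqrt(2))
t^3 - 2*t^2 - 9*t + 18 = (t - 3)*(t - 2)*(t + 3)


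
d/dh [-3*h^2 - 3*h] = -6*h - 3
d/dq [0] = 0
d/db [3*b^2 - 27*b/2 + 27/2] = 6*b - 27/2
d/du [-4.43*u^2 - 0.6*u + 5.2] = -8.86*u - 0.6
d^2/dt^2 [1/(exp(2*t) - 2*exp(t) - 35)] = 2*((1 - 2*exp(t))*(-exp(2*t) + 2*exp(t) + 35) - 4*(1 - exp(t))^2*exp(t))*exp(t)/(-exp(2*t) + 2*exp(t) + 35)^3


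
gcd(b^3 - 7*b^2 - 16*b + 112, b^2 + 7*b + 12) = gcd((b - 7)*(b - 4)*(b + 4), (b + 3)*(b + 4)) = b + 4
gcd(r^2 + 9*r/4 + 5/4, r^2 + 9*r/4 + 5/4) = r^2 + 9*r/4 + 5/4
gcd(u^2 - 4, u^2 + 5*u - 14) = u - 2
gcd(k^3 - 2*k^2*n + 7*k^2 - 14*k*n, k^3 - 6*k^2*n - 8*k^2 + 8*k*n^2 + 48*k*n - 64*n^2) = k - 2*n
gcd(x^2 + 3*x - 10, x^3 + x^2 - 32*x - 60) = x + 5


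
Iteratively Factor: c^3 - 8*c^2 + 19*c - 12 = (c - 4)*(c^2 - 4*c + 3) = (c - 4)*(c - 3)*(c - 1)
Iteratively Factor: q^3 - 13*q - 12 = (q - 4)*(q^2 + 4*q + 3) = (q - 4)*(q + 1)*(q + 3)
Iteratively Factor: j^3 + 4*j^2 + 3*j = (j + 3)*(j^2 + j) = (j + 1)*(j + 3)*(j)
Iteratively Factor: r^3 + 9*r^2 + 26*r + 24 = (r + 3)*(r^2 + 6*r + 8) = (r + 3)*(r + 4)*(r + 2)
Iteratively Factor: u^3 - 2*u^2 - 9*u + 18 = (u + 3)*(u^2 - 5*u + 6) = (u - 3)*(u + 3)*(u - 2)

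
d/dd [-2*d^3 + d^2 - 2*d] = -6*d^2 + 2*d - 2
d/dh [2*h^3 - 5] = 6*h^2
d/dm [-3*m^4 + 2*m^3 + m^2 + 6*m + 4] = -12*m^3 + 6*m^2 + 2*m + 6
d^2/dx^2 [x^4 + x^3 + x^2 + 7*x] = 12*x^2 + 6*x + 2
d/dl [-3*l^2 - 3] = -6*l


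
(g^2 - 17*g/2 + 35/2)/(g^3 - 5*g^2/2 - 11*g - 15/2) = (2*g - 7)/(2*g^2 + 5*g + 3)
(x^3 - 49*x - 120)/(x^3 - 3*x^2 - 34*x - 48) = (x + 5)/(x + 2)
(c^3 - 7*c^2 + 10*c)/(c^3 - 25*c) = (c - 2)/(c + 5)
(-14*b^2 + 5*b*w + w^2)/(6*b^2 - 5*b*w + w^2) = (7*b + w)/(-3*b + w)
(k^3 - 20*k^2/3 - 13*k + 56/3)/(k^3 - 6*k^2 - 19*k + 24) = (k + 7/3)/(k + 3)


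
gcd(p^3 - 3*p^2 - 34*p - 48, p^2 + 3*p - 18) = 1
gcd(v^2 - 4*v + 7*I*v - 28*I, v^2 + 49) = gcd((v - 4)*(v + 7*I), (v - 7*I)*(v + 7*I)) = v + 7*I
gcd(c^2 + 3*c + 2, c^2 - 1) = c + 1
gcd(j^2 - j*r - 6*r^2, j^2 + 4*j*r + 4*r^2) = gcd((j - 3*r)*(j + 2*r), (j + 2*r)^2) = j + 2*r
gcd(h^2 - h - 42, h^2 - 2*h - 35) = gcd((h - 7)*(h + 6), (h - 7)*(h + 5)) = h - 7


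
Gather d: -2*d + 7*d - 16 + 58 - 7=5*d + 35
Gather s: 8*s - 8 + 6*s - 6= 14*s - 14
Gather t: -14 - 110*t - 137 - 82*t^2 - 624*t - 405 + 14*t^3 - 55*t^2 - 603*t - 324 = 14*t^3 - 137*t^2 - 1337*t - 880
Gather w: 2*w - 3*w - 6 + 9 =3 - w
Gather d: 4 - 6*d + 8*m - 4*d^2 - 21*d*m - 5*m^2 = -4*d^2 + d*(-21*m - 6) - 5*m^2 + 8*m + 4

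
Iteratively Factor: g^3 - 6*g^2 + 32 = (g - 4)*(g^2 - 2*g - 8) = (g - 4)*(g + 2)*(g - 4)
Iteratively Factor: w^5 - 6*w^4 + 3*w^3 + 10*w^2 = (w - 5)*(w^4 - w^3 - 2*w^2) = w*(w - 5)*(w^3 - w^2 - 2*w) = w*(w - 5)*(w - 2)*(w^2 + w) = w*(w - 5)*(w - 2)*(w + 1)*(w)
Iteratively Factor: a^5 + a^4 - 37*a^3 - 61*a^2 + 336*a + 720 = (a + 3)*(a^4 - 2*a^3 - 31*a^2 + 32*a + 240) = (a - 4)*(a + 3)*(a^3 + 2*a^2 - 23*a - 60) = (a - 5)*(a - 4)*(a + 3)*(a^2 + 7*a + 12) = (a - 5)*(a - 4)*(a + 3)*(a + 4)*(a + 3)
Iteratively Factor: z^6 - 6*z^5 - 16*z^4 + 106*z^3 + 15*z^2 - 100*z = (z - 5)*(z^5 - z^4 - 21*z^3 + z^2 + 20*z) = z*(z - 5)*(z^4 - z^3 - 21*z^2 + z + 20) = z*(z - 5)^2*(z^3 + 4*z^2 - z - 4) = z*(z - 5)^2*(z + 1)*(z^2 + 3*z - 4) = z*(z - 5)^2*(z + 1)*(z + 4)*(z - 1)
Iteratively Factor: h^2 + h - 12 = (h + 4)*(h - 3)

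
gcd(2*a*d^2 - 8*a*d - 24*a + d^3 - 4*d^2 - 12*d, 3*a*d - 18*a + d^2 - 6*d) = d - 6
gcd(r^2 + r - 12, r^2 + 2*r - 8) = r + 4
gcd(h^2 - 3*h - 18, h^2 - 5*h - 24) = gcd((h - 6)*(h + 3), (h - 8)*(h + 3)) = h + 3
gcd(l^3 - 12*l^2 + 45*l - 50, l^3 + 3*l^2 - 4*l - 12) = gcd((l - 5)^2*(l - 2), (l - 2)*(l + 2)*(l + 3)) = l - 2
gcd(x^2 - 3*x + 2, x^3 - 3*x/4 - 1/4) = x - 1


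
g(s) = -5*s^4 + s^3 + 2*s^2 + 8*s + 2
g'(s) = -20*s^3 + 3*s^2 + 4*s + 8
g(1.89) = -32.78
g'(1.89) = -108.75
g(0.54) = 6.64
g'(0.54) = 7.89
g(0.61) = 7.16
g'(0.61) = 7.02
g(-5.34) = -4201.66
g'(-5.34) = 3117.65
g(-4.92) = -3037.79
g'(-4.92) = 2442.85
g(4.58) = -2023.38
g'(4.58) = -1832.19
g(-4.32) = -1817.28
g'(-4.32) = 1659.14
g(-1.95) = -85.70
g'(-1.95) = 159.90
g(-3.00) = -436.00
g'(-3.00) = 563.00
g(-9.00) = -33442.00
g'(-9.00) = 14795.00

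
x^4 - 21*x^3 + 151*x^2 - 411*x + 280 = (x - 8)*(x - 7)*(x - 5)*(x - 1)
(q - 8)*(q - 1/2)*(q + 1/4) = q^3 - 33*q^2/4 + 15*q/8 + 1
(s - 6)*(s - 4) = s^2 - 10*s + 24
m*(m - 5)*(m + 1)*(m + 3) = m^4 - m^3 - 17*m^2 - 15*m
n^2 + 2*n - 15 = (n - 3)*(n + 5)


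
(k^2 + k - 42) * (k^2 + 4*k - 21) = k^4 + 5*k^3 - 59*k^2 - 189*k + 882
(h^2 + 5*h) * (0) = 0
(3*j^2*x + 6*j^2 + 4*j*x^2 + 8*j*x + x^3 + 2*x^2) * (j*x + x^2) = 3*j^3*x^2 + 6*j^3*x + 7*j^2*x^3 + 14*j^2*x^2 + 5*j*x^4 + 10*j*x^3 + x^5 + 2*x^4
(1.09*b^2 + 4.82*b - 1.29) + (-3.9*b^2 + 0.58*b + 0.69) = -2.81*b^2 + 5.4*b - 0.6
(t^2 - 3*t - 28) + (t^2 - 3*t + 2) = 2*t^2 - 6*t - 26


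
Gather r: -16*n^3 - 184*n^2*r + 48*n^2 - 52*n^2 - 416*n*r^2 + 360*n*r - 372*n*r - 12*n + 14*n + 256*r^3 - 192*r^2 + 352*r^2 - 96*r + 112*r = -16*n^3 - 4*n^2 + 2*n + 256*r^3 + r^2*(160 - 416*n) + r*(-184*n^2 - 12*n + 16)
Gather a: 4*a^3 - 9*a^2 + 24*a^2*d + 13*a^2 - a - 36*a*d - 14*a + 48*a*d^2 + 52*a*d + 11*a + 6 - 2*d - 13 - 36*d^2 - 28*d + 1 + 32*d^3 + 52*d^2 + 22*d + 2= 4*a^3 + a^2*(24*d + 4) + a*(48*d^2 + 16*d - 4) + 32*d^3 + 16*d^2 - 8*d - 4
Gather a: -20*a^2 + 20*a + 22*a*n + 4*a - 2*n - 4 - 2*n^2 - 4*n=-20*a^2 + a*(22*n + 24) - 2*n^2 - 6*n - 4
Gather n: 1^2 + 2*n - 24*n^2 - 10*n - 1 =-24*n^2 - 8*n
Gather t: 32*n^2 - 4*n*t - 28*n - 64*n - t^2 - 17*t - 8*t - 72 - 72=32*n^2 - 92*n - t^2 + t*(-4*n - 25) - 144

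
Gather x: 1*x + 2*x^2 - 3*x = 2*x^2 - 2*x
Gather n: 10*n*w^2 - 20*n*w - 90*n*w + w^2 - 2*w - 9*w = n*(10*w^2 - 110*w) + w^2 - 11*w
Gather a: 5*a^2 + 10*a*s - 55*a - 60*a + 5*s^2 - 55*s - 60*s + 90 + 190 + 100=5*a^2 + a*(10*s - 115) + 5*s^2 - 115*s + 380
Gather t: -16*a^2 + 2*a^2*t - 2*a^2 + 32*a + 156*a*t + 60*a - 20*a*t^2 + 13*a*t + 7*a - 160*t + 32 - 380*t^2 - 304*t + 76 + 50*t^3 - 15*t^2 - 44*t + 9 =-18*a^2 + 99*a + 50*t^3 + t^2*(-20*a - 395) + t*(2*a^2 + 169*a - 508) + 117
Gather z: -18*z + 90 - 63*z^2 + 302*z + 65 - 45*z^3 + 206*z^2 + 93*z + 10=-45*z^3 + 143*z^2 + 377*z + 165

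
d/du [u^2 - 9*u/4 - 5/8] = 2*u - 9/4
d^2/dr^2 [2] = 0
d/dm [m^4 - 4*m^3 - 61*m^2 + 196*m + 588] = 4*m^3 - 12*m^2 - 122*m + 196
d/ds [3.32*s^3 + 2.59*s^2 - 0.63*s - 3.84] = 9.96*s^2 + 5.18*s - 0.63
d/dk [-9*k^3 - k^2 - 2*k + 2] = -27*k^2 - 2*k - 2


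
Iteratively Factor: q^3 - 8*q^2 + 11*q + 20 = (q - 5)*(q^2 - 3*q - 4) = (q - 5)*(q + 1)*(q - 4)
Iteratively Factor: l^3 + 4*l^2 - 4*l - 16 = (l + 2)*(l^2 + 2*l - 8) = (l + 2)*(l + 4)*(l - 2)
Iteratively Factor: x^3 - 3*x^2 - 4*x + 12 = (x + 2)*(x^2 - 5*x + 6) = (x - 2)*(x + 2)*(x - 3)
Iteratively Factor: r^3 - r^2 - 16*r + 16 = (r - 1)*(r^2 - 16) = (r - 1)*(r + 4)*(r - 4)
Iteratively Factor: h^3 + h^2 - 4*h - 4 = (h - 2)*(h^2 + 3*h + 2) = (h - 2)*(h + 1)*(h + 2)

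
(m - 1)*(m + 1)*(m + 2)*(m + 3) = m^4 + 5*m^3 + 5*m^2 - 5*m - 6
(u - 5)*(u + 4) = u^2 - u - 20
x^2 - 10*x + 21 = (x - 7)*(x - 3)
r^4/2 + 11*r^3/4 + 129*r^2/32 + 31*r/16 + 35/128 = (r/2 + 1/4)*(r + 1/4)*(r + 5/4)*(r + 7/2)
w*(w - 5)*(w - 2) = w^3 - 7*w^2 + 10*w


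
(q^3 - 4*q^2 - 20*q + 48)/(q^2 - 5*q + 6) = (q^2 - 2*q - 24)/(q - 3)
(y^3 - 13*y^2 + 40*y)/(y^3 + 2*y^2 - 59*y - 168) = y*(y - 5)/(y^2 + 10*y + 21)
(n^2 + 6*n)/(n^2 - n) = (n + 6)/(n - 1)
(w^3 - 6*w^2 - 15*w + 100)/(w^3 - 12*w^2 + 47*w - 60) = (w^2 - w - 20)/(w^2 - 7*w + 12)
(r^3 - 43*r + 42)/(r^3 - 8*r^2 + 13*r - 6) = (r + 7)/(r - 1)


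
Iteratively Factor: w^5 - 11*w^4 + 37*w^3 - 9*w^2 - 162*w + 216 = (w - 3)*(w^4 - 8*w^3 + 13*w^2 + 30*w - 72) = (w - 3)^2*(w^3 - 5*w^2 - 2*w + 24) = (w - 4)*(w - 3)^2*(w^2 - w - 6) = (w - 4)*(w - 3)^2*(w + 2)*(w - 3)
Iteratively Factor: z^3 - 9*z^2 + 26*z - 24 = (z - 4)*(z^2 - 5*z + 6) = (z - 4)*(z - 3)*(z - 2)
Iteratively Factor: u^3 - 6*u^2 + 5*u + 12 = (u - 4)*(u^2 - 2*u - 3) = (u - 4)*(u + 1)*(u - 3)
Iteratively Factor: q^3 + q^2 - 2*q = (q)*(q^2 + q - 2) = q*(q + 2)*(q - 1)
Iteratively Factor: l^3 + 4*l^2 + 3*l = (l + 3)*(l^2 + l) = (l + 1)*(l + 3)*(l)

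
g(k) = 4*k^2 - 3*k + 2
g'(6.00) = 45.00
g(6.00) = 128.00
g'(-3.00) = -27.00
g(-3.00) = 47.00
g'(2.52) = 17.16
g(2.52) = 19.84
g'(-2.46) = -22.68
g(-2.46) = 33.59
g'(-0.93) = -10.44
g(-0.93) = 8.25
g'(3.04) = 21.32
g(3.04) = 29.85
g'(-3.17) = -28.36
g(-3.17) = 51.71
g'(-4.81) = -41.48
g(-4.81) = 108.97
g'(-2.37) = -21.96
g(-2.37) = 31.58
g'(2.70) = 18.60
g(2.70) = 23.06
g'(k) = 8*k - 3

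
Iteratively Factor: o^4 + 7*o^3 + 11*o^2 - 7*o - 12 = (o - 1)*(o^3 + 8*o^2 + 19*o + 12) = (o - 1)*(o + 3)*(o^2 + 5*o + 4) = (o - 1)*(o + 3)*(o + 4)*(o + 1)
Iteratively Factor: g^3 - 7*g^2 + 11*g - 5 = (g - 5)*(g^2 - 2*g + 1) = (g - 5)*(g - 1)*(g - 1)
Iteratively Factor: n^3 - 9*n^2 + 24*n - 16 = (n - 1)*(n^2 - 8*n + 16) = (n - 4)*(n - 1)*(n - 4)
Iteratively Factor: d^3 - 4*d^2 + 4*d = (d)*(d^2 - 4*d + 4) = d*(d - 2)*(d - 2)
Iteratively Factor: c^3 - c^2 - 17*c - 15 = (c + 3)*(c^2 - 4*c - 5) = (c + 1)*(c + 3)*(c - 5)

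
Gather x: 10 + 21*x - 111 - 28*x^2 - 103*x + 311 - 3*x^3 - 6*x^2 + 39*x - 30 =-3*x^3 - 34*x^2 - 43*x + 180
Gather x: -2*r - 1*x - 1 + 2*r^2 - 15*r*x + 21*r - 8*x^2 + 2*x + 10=2*r^2 + 19*r - 8*x^2 + x*(1 - 15*r) + 9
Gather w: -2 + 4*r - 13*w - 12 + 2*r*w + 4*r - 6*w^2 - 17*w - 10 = 8*r - 6*w^2 + w*(2*r - 30) - 24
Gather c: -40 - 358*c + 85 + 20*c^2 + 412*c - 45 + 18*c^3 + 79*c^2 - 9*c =18*c^3 + 99*c^2 + 45*c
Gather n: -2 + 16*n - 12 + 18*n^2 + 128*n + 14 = 18*n^2 + 144*n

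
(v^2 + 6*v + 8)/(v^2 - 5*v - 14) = (v + 4)/(v - 7)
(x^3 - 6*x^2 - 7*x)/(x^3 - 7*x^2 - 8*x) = (x - 7)/(x - 8)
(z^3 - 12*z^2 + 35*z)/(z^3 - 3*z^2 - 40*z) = (-z^2 + 12*z - 35)/(-z^2 + 3*z + 40)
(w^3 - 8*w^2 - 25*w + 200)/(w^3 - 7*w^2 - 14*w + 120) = (w^2 - 3*w - 40)/(w^2 - 2*w - 24)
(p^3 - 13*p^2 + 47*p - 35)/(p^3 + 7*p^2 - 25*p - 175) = (p^2 - 8*p + 7)/(p^2 + 12*p + 35)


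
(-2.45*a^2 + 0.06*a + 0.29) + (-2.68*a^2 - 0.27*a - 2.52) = -5.13*a^2 - 0.21*a - 2.23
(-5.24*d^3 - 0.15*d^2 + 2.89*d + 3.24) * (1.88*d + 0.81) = -9.8512*d^4 - 4.5264*d^3 + 5.3117*d^2 + 8.4321*d + 2.6244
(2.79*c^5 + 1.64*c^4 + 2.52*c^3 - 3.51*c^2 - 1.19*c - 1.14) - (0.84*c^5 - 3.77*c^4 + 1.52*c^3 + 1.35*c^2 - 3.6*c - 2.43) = 1.95*c^5 + 5.41*c^4 + 1.0*c^3 - 4.86*c^2 + 2.41*c + 1.29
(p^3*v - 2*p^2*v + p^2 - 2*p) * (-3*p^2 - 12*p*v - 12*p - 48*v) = -3*p^5*v - 12*p^4*v^2 - 6*p^4*v - 3*p^4 - 24*p^3*v^2 + 12*p^3*v - 6*p^3 + 96*p^2*v^2 - 24*p^2*v + 24*p^2 + 96*p*v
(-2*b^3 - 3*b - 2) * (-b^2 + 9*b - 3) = 2*b^5 - 18*b^4 + 9*b^3 - 25*b^2 - 9*b + 6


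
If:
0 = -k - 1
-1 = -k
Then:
No Solution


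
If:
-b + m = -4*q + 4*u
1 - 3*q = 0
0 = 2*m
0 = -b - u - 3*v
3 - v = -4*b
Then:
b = -112/153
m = 0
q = 1/3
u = 79/153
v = 11/153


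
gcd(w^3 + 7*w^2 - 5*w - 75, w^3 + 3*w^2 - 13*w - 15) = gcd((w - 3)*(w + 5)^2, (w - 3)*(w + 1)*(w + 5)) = w^2 + 2*w - 15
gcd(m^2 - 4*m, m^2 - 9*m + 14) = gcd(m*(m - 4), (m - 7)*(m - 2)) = 1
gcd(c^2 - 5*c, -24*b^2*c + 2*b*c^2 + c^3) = c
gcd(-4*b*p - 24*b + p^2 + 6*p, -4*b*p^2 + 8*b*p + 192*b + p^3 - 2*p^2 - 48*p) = -4*b*p - 24*b + p^2 + 6*p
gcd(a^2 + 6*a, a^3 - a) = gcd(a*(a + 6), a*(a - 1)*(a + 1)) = a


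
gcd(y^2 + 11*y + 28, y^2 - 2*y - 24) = y + 4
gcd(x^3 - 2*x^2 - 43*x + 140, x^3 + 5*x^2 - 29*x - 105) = x^2 + 2*x - 35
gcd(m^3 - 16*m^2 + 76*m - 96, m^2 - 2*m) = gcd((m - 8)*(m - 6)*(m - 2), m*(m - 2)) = m - 2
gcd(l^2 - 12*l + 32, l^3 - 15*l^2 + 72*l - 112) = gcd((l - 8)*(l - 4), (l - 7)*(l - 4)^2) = l - 4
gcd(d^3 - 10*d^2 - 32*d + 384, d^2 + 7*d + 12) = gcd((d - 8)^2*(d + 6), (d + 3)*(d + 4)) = 1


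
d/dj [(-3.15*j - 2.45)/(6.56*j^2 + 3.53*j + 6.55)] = (20.664*j^2 + 32.144*j - 11.984)/(43.0336*j^4 + 46.3136*j^3 + 98.3969*j^2 + 46.243*j + 42.9025)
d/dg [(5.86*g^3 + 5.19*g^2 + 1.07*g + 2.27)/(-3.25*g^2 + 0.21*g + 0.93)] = (-19.045*g^4 + 2.4612*g^3 + 20.9168*g^2 + 24.4084*g + 0.5184)/(10.5625*g^4 - 1.365*g^3 - 6.0009*g^2 + 0.3906*g + 0.8649)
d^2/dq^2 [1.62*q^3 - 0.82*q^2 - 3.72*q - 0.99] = 9.72*q - 1.64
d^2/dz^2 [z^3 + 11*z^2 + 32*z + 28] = 6*z + 22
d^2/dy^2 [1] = 0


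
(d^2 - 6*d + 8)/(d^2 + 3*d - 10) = (d - 4)/(d + 5)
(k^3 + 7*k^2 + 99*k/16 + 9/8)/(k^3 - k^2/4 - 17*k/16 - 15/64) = 4*(k + 6)/(4*k - 5)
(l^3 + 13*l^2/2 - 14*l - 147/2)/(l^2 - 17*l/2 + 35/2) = (l^2 + 10*l + 21)/(l - 5)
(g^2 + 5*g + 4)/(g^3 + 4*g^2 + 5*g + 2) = (g + 4)/(g^2 + 3*g + 2)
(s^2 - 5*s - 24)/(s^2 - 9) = (s - 8)/(s - 3)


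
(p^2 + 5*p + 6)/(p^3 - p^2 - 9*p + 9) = (p + 2)/(p^2 - 4*p + 3)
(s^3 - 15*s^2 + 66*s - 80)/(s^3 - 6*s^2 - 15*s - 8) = (s^2 - 7*s + 10)/(s^2 + 2*s + 1)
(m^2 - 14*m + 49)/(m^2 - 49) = (m - 7)/(m + 7)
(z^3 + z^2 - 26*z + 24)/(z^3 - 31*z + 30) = (z - 4)/(z - 5)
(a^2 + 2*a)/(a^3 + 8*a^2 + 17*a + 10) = a/(a^2 + 6*a + 5)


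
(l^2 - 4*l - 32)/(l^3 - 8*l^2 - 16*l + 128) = 1/(l - 4)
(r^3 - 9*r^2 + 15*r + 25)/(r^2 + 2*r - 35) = (r^2 - 4*r - 5)/(r + 7)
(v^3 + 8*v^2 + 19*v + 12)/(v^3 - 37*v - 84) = (v + 1)/(v - 7)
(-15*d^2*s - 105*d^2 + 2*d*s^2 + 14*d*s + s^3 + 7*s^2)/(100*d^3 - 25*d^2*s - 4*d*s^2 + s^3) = (-3*d*s - 21*d + s^2 + 7*s)/(20*d^2 - 9*d*s + s^2)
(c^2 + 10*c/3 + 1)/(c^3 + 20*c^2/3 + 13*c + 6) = (3*c + 1)/(3*c^2 + 11*c + 6)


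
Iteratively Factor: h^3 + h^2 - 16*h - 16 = (h - 4)*(h^2 + 5*h + 4) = (h - 4)*(h + 4)*(h + 1)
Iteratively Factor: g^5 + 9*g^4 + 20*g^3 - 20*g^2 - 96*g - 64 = (g + 2)*(g^4 + 7*g^3 + 6*g^2 - 32*g - 32) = (g - 2)*(g + 2)*(g^3 + 9*g^2 + 24*g + 16) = (g - 2)*(g + 2)*(g + 4)*(g^2 + 5*g + 4) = (g - 2)*(g + 2)*(g + 4)^2*(g + 1)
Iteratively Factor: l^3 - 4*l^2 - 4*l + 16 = (l - 4)*(l^2 - 4) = (l - 4)*(l - 2)*(l + 2)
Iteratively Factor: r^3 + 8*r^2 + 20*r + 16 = (r + 4)*(r^2 + 4*r + 4) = (r + 2)*(r + 4)*(r + 2)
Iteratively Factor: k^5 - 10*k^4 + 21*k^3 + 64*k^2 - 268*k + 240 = (k + 3)*(k^4 - 13*k^3 + 60*k^2 - 116*k + 80) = (k - 4)*(k + 3)*(k^3 - 9*k^2 + 24*k - 20) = (k - 4)*(k - 2)*(k + 3)*(k^2 - 7*k + 10) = (k - 4)*(k - 2)^2*(k + 3)*(k - 5)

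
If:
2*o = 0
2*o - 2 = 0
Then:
No Solution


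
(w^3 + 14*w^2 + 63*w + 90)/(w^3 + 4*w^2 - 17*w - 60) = (w + 6)/(w - 4)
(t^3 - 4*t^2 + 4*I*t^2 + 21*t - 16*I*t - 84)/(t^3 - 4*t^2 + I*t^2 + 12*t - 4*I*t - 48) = (t + 7*I)/(t + 4*I)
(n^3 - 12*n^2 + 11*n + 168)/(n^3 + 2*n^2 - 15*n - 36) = (n^2 - 15*n + 56)/(n^2 - n - 12)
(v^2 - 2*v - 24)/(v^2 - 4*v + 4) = (v^2 - 2*v - 24)/(v^2 - 4*v + 4)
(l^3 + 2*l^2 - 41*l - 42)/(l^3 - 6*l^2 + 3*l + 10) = (l^2 + l - 42)/(l^2 - 7*l + 10)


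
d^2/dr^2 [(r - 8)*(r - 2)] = 2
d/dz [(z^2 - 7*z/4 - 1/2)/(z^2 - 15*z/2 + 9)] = (-23*z^2 + 76*z - 78)/(4*z^4 - 60*z^3 + 297*z^2 - 540*z + 324)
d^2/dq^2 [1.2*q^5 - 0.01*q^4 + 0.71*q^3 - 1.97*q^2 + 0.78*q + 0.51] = 24.0*q^3 - 0.12*q^2 + 4.26*q - 3.94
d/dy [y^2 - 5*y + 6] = 2*y - 5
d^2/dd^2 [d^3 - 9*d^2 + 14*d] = 6*d - 18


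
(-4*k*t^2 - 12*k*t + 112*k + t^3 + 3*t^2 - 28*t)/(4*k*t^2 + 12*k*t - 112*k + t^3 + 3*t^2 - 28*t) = (-4*k + t)/(4*k + t)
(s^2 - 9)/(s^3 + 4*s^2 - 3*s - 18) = (s - 3)/(s^2 + s - 6)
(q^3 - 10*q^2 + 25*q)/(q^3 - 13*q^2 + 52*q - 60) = q*(q - 5)/(q^2 - 8*q + 12)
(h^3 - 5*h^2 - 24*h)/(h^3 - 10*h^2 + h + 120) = h/(h - 5)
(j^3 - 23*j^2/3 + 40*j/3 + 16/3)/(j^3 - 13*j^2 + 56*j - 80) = (j + 1/3)/(j - 5)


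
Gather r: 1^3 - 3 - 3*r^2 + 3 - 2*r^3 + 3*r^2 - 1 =-2*r^3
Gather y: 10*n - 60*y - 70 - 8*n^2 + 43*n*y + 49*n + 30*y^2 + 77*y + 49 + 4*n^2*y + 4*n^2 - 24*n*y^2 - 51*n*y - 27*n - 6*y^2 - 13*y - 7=-4*n^2 + 32*n + y^2*(24 - 24*n) + y*(4*n^2 - 8*n + 4) - 28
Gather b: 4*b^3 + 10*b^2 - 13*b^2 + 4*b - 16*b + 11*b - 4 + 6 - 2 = 4*b^3 - 3*b^2 - b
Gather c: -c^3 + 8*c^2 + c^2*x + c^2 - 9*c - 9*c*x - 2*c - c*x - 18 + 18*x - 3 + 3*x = -c^3 + c^2*(x + 9) + c*(-10*x - 11) + 21*x - 21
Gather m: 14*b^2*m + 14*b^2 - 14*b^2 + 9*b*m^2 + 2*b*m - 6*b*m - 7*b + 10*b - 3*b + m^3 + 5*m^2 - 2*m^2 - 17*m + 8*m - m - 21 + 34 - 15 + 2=m^3 + m^2*(9*b + 3) + m*(14*b^2 - 4*b - 10)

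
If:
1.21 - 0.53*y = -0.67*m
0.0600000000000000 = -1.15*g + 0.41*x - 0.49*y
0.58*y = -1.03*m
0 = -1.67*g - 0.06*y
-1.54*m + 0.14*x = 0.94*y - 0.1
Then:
No Solution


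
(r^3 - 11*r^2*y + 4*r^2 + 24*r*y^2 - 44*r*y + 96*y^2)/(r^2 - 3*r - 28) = (r^2 - 11*r*y + 24*y^2)/(r - 7)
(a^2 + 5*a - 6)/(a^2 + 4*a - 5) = (a + 6)/(a + 5)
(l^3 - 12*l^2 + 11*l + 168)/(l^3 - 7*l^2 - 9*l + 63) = (l - 8)/(l - 3)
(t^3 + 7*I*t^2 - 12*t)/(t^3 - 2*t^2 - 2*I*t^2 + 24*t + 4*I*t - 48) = t*(t + 3*I)/(t^2 - 2*t*(1 + 3*I) + 12*I)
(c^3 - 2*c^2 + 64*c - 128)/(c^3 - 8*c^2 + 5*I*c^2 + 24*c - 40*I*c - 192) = (c^2 - 2*c*(1 + 4*I) + 16*I)/(c^2 - c*(8 + 3*I) + 24*I)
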